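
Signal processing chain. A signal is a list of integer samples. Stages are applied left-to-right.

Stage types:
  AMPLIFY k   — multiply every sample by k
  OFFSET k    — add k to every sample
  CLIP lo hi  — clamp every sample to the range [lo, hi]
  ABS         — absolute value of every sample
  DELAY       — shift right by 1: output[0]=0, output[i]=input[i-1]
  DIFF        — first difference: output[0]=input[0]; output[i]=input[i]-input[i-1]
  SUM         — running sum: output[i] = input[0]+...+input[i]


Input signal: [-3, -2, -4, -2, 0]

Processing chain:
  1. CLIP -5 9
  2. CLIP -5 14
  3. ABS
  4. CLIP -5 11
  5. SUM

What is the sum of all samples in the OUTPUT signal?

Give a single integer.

Answer: 39

Derivation:
Input: [-3, -2, -4, -2, 0]
Stage 1 (CLIP -5 9): clip(-3,-5,9)=-3, clip(-2,-5,9)=-2, clip(-4,-5,9)=-4, clip(-2,-5,9)=-2, clip(0,-5,9)=0 -> [-3, -2, -4, -2, 0]
Stage 2 (CLIP -5 14): clip(-3,-5,14)=-3, clip(-2,-5,14)=-2, clip(-4,-5,14)=-4, clip(-2,-5,14)=-2, clip(0,-5,14)=0 -> [-3, -2, -4, -2, 0]
Stage 3 (ABS): |-3|=3, |-2|=2, |-4|=4, |-2|=2, |0|=0 -> [3, 2, 4, 2, 0]
Stage 4 (CLIP -5 11): clip(3,-5,11)=3, clip(2,-5,11)=2, clip(4,-5,11)=4, clip(2,-5,11)=2, clip(0,-5,11)=0 -> [3, 2, 4, 2, 0]
Stage 5 (SUM): sum[0..0]=3, sum[0..1]=5, sum[0..2]=9, sum[0..3]=11, sum[0..4]=11 -> [3, 5, 9, 11, 11]
Output sum: 39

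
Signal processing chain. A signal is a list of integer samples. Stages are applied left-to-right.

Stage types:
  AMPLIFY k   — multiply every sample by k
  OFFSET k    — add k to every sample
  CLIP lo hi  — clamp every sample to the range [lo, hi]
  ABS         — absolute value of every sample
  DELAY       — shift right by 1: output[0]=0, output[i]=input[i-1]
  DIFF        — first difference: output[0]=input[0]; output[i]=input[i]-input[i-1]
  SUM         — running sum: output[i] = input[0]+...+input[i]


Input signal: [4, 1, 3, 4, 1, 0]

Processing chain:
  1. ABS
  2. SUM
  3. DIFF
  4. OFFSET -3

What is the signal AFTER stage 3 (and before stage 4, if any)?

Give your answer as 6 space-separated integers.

Input: [4, 1, 3, 4, 1, 0]
Stage 1 (ABS): |4|=4, |1|=1, |3|=3, |4|=4, |1|=1, |0|=0 -> [4, 1, 3, 4, 1, 0]
Stage 2 (SUM): sum[0..0]=4, sum[0..1]=5, sum[0..2]=8, sum[0..3]=12, sum[0..4]=13, sum[0..5]=13 -> [4, 5, 8, 12, 13, 13]
Stage 3 (DIFF): s[0]=4, 5-4=1, 8-5=3, 12-8=4, 13-12=1, 13-13=0 -> [4, 1, 3, 4, 1, 0]

Answer: 4 1 3 4 1 0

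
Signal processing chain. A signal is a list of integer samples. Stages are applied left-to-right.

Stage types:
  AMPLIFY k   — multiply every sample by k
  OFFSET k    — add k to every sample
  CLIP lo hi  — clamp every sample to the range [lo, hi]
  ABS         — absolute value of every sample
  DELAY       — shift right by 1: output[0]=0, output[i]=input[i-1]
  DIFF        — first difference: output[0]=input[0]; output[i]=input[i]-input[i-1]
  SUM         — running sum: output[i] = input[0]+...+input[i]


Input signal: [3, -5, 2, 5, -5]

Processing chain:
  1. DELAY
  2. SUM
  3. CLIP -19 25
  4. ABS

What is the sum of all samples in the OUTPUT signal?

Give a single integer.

Input: [3, -5, 2, 5, -5]
Stage 1 (DELAY): [0, 3, -5, 2, 5] = [0, 3, -5, 2, 5] -> [0, 3, -5, 2, 5]
Stage 2 (SUM): sum[0..0]=0, sum[0..1]=3, sum[0..2]=-2, sum[0..3]=0, sum[0..4]=5 -> [0, 3, -2, 0, 5]
Stage 3 (CLIP -19 25): clip(0,-19,25)=0, clip(3,-19,25)=3, clip(-2,-19,25)=-2, clip(0,-19,25)=0, clip(5,-19,25)=5 -> [0, 3, -2, 0, 5]
Stage 4 (ABS): |0|=0, |3|=3, |-2|=2, |0|=0, |5|=5 -> [0, 3, 2, 0, 5]
Output sum: 10

Answer: 10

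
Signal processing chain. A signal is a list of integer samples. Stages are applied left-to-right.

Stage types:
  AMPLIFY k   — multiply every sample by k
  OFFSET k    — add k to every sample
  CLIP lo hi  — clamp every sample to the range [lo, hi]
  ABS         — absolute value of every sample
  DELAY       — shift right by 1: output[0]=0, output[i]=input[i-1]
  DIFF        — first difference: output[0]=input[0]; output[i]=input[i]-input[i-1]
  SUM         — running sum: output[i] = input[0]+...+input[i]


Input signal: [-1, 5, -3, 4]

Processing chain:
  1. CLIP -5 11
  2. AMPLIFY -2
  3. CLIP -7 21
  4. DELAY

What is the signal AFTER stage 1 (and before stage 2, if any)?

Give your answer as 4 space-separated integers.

Answer: -1 5 -3 4

Derivation:
Input: [-1, 5, -3, 4]
Stage 1 (CLIP -5 11): clip(-1,-5,11)=-1, clip(5,-5,11)=5, clip(-3,-5,11)=-3, clip(4,-5,11)=4 -> [-1, 5, -3, 4]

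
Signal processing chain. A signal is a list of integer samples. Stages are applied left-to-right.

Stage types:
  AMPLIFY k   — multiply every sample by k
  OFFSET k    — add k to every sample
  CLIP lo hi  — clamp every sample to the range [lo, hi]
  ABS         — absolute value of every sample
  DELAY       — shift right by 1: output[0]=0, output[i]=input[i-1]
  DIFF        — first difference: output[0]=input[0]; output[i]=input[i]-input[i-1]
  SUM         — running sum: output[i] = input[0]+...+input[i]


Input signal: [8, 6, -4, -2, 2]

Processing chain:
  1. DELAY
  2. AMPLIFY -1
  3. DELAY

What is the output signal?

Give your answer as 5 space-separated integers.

Answer: 0 0 -8 -6 4

Derivation:
Input: [8, 6, -4, -2, 2]
Stage 1 (DELAY): [0, 8, 6, -4, -2] = [0, 8, 6, -4, -2] -> [0, 8, 6, -4, -2]
Stage 2 (AMPLIFY -1): 0*-1=0, 8*-1=-8, 6*-1=-6, -4*-1=4, -2*-1=2 -> [0, -8, -6, 4, 2]
Stage 3 (DELAY): [0, 0, -8, -6, 4] = [0, 0, -8, -6, 4] -> [0, 0, -8, -6, 4]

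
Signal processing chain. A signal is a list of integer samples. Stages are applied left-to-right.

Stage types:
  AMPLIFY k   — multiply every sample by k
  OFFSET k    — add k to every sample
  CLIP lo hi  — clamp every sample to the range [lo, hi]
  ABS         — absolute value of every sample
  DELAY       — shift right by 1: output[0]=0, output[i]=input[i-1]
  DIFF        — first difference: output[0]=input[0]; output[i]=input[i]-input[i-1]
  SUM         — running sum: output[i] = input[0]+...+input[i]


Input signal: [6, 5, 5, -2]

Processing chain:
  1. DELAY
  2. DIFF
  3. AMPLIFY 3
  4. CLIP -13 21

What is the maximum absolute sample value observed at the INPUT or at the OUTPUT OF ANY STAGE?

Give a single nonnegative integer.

Answer: 18

Derivation:
Input: [6, 5, 5, -2] (max |s|=6)
Stage 1 (DELAY): [0, 6, 5, 5] = [0, 6, 5, 5] -> [0, 6, 5, 5] (max |s|=6)
Stage 2 (DIFF): s[0]=0, 6-0=6, 5-6=-1, 5-5=0 -> [0, 6, -1, 0] (max |s|=6)
Stage 3 (AMPLIFY 3): 0*3=0, 6*3=18, -1*3=-3, 0*3=0 -> [0, 18, -3, 0] (max |s|=18)
Stage 4 (CLIP -13 21): clip(0,-13,21)=0, clip(18,-13,21)=18, clip(-3,-13,21)=-3, clip(0,-13,21)=0 -> [0, 18, -3, 0] (max |s|=18)
Overall max amplitude: 18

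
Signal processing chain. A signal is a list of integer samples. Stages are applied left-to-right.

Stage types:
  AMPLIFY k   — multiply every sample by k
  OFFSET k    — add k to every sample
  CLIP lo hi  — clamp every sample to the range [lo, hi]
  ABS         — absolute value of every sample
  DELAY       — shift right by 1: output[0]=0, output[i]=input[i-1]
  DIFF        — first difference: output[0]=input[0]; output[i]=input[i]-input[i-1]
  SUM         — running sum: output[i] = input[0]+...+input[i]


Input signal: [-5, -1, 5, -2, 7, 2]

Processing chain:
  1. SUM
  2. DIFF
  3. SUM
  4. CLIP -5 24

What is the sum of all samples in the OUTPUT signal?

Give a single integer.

Input: [-5, -1, 5, -2, 7, 2]
Stage 1 (SUM): sum[0..0]=-5, sum[0..1]=-6, sum[0..2]=-1, sum[0..3]=-3, sum[0..4]=4, sum[0..5]=6 -> [-5, -6, -1, -3, 4, 6]
Stage 2 (DIFF): s[0]=-5, -6--5=-1, -1--6=5, -3--1=-2, 4--3=7, 6-4=2 -> [-5, -1, 5, -2, 7, 2]
Stage 3 (SUM): sum[0..0]=-5, sum[0..1]=-6, sum[0..2]=-1, sum[0..3]=-3, sum[0..4]=4, sum[0..5]=6 -> [-5, -6, -1, -3, 4, 6]
Stage 4 (CLIP -5 24): clip(-5,-5,24)=-5, clip(-6,-5,24)=-5, clip(-1,-5,24)=-1, clip(-3,-5,24)=-3, clip(4,-5,24)=4, clip(6,-5,24)=6 -> [-5, -5, -1, -3, 4, 6]
Output sum: -4

Answer: -4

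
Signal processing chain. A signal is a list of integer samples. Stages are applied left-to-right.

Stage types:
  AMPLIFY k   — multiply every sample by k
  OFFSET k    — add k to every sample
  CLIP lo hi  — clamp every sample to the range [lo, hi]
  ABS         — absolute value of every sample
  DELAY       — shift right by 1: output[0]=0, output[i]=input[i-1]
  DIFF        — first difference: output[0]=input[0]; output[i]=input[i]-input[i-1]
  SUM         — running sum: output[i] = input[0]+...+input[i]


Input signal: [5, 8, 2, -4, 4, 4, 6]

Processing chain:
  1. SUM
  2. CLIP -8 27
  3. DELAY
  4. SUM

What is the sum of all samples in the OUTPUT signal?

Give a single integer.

Input: [5, 8, 2, -4, 4, 4, 6]
Stage 1 (SUM): sum[0..0]=5, sum[0..1]=13, sum[0..2]=15, sum[0..3]=11, sum[0..4]=15, sum[0..5]=19, sum[0..6]=25 -> [5, 13, 15, 11, 15, 19, 25]
Stage 2 (CLIP -8 27): clip(5,-8,27)=5, clip(13,-8,27)=13, clip(15,-8,27)=15, clip(11,-8,27)=11, clip(15,-8,27)=15, clip(19,-8,27)=19, clip(25,-8,27)=25 -> [5, 13, 15, 11, 15, 19, 25]
Stage 3 (DELAY): [0, 5, 13, 15, 11, 15, 19] = [0, 5, 13, 15, 11, 15, 19] -> [0, 5, 13, 15, 11, 15, 19]
Stage 4 (SUM): sum[0..0]=0, sum[0..1]=5, sum[0..2]=18, sum[0..3]=33, sum[0..4]=44, sum[0..5]=59, sum[0..6]=78 -> [0, 5, 18, 33, 44, 59, 78]
Output sum: 237

Answer: 237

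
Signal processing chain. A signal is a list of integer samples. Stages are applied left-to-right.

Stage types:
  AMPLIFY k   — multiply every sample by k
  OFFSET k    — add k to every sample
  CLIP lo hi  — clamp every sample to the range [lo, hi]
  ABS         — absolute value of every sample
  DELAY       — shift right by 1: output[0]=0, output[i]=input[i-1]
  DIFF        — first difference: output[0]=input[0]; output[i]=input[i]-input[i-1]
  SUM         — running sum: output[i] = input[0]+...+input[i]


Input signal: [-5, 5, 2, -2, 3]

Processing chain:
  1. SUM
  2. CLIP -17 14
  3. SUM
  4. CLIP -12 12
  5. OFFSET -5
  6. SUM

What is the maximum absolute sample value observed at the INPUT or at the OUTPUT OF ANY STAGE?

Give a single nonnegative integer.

Input: [-5, 5, 2, -2, 3] (max |s|=5)
Stage 1 (SUM): sum[0..0]=-5, sum[0..1]=0, sum[0..2]=2, sum[0..3]=0, sum[0..4]=3 -> [-5, 0, 2, 0, 3] (max |s|=5)
Stage 2 (CLIP -17 14): clip(-5,-17,14)=-5, clip(0,-17,14)=0, clip(2,-17,14)=2, clip(0,-17,14)=0, clip(3,-17,14)=3 -> [-5, 0, 2, 0, 3] (max |s|=5)
Stage 3 (SUM): sum[0..0]=-5, sum[0..1]=-5, sum[0..2]=-3, sum[0..3]=-3, sum[0..4]=0 -> [-5, -5, -3, -3, 0] (max |s|=5)
Stage 4 (CLIP -12 12): clip(-5,-12,12)=-5, clip(-5,-12,12)=-5, clip(-3,-12,12)=-3, clip(-3,-12,12)=-3, clip(0,-12,12)=0 -> [-5, -5, -3, -3, 0] (max |s|=5)
Stage 5 (OFFSET -5): -5+-5=-10, -5+-5=-10, -3+-5=-8, -3+-5=-8, 0+-5=-5 -> [-10, -10, -8, -8, -5] (max |s|=10)
Stage 6 (SUM): sum[0..0]=-10, sum[0..1]=-20, sum[0..2]=-28, sum[0..3]=-36, sum[0..4]=-41 -> [-10, -20, -28, -36, -41] (max |s|=41)
Overall max amplitude: 41

Answer: 41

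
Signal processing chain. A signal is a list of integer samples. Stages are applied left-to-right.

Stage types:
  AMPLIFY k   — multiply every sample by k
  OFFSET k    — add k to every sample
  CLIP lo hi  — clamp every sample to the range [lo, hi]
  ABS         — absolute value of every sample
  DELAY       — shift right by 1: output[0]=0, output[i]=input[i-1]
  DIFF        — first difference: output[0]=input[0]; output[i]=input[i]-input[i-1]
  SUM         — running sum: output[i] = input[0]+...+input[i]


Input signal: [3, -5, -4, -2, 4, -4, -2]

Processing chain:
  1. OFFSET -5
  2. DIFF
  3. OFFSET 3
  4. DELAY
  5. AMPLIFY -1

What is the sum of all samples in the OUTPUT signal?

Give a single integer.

Answer: -9

Derivation:
Input: [3, -5, -4, -2, 4, -4, -2]
Stage 1 (OFFSET -5): 3+-5=-2, -5+-5=-10, -4+-5=-9, -2+-5=-7, 4+-5=-1, -4+-5=-9, -2+-5=-7 -> [-2, -10, -9, -7, -1, -9, -7]
Stage 2 (DIFF): s[0]=-2, -10--2=-8, -9--10=1, -7--9=2, -1--7=6, -9--1=-8, -7--9=2 -> [-2, -8, 1, 2, 6, -8, 2]
Stage 3 (OFFSET 3): -2+3=1, -8+3=-5, 1+3=4, 2+3=5, 6+3=9, -8+3=-5, 2+3=5 -> [1, -5, 4, 5, 9, -5, 5]
Stage 4 (DELAY): [0, 1, -5, 4, 5, 9, -5] = [0, 1, -5, 4, 5, 9, -5] -> [0, 1, -5, 4, 5, 9, -5]
Stage 5 (AMPLIFY -1): 0*-1=0, 1*-1=-1, -5*-1=5, 4*-1=-4, 5*-1=-5, 9*-1=-9, -5*-1=5 -> [0, -1, 5, -4, -5, -9, 5]
Output sum: -9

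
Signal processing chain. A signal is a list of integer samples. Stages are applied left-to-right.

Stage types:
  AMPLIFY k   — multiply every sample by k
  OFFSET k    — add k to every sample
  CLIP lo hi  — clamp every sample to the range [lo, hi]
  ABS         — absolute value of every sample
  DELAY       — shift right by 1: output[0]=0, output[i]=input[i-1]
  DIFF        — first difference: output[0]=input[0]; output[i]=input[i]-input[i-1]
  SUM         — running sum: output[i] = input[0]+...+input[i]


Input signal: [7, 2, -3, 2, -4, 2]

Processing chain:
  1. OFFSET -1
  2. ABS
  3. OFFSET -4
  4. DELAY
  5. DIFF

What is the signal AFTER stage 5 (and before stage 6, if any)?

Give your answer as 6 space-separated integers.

Answer: 0 2 -5 3 -3 4

Derivation:
Input: [7, 2, -3, 2, -4, 2]
Stage 1 (OFFSET -1): 7+-1=6, 2+-1=1, -3+-1=-4, 2+-1=1, -4+-1=-5, 2+-1=1 -> [6, 1, -4, 1, -5, 1]
Stage 2 (ABS): |6|=6, |1|=1, |-4|=4, |1|=1, |-5|=5, |1|=1 -> [6, 1, 4, 1, 5, 1]
Stage 3 (OFFSET -4): 6+-4=2, 1+-4=-3, 4+-4=0, 1+-4=-3, 5+-4=1, 1+-4=-3 -> [2, -3, 0, -3, 1, -3]
Stage 4 (DELAY): [0, 2, -3, 0, -3, 1] = [0, 2, -3, 0, -3, 1] -> [0, 2, -3, 0, -3, 1]
Stage 5 (DIFF): s[0]=0, 2-0=2, -3-2=-5, 0--3=3, -3-0=-3, 1--3=4 -> [0, 2, -5, 3, -3, 4]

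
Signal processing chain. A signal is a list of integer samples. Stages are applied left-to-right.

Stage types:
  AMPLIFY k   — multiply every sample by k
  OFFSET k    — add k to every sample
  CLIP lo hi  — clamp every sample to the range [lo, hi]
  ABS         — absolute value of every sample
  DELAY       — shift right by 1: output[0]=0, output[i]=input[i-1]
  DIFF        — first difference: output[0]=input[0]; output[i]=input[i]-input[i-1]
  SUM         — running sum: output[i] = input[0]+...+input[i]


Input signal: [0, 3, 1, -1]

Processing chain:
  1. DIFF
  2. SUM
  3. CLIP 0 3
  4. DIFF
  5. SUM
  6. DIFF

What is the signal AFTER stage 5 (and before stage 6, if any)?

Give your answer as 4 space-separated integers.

Input: [0, 3, 1, -1]
Stage 1 (DIFF): s[0]=0, 3-0=3, 1-3=-2, -1-1=-2 -> [0, 3, -2, -2]
Stage 2 (SUM): sum[0..0]=0, sum[0..1]=3, sum[0..2]=1, sum[0..3]=-1 -> [0, 3, 1, -1]
Stage 3 (CLIP 0 3): clip(0,0,3)=0, clip(3,0,3)=3, clip(1,0,3)=1, clip(-1,0,3)=0 -> [0, 3, 1, 0]
Stage 4 (DIFF): s[0]=0, 3-0=3, 1-3=-2, 0-1=-1 -> [0, 3, -2, -1]
Stage 5 (SUM): sum[0..0]=0, sum[0..1]=3, sum[0..2]=1, sum[0..3]=0 -> [0, 3, 1, 0]

Answer: 0 3 1 0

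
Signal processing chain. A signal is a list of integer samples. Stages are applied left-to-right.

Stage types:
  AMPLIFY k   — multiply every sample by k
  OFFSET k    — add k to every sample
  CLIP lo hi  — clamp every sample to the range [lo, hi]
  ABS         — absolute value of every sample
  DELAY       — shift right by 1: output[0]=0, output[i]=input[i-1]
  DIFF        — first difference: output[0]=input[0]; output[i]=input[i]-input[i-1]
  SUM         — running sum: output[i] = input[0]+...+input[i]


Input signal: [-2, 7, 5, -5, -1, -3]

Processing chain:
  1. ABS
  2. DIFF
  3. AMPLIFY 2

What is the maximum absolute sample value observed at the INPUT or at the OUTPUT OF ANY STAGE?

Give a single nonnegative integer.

Answer: 10

Derivation:
Input: [-2, 7, 5, -5, -1, -3] (max |s|=7)
Stage 1 (ABS): |-2|=2, |7|=7, |5|=5, |-5|=5, |-1|=1, |-3|=3 -> [2, 7, 5, 5, 1, 3] (max |s|=7)
Stage 2 (DIFF): s[0]=2, 7-2=5, 5-7=-2, 5-5=0, 1-5=-4, 3-1=2 -> [2, 5, -2, 0, -4, 2] (max |s|=5)
Stage 3 (AMPLIFY 2): 2*2=4, 5*2=10, -2*2=-4, 0*2=0, -4*2=-8, 2*2=4 -> [4, 10, -4, 0, -8, 4] (max |s|=10)
Overall max amplitude: 10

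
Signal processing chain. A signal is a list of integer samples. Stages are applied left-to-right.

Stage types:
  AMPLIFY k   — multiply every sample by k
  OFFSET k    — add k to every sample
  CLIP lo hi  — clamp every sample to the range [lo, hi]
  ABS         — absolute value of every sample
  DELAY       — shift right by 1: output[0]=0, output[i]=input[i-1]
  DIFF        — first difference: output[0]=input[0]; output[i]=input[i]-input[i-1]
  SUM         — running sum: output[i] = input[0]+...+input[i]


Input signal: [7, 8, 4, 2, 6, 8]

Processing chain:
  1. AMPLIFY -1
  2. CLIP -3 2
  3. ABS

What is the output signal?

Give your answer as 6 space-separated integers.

Input: [7, 8, 4, 2, 6, 8]
Stage 1 (AMPLIFY -1): 7*-1=-7, 8*-1=-8, 4*-1=-4, 2*-1=-2, 6*-1=-6, 8*-1=-8 -> [-7, -8, -4, -2, -6, -8]
Stage 2 (CLIP -3 2): clip(-7,-3,2)=-3, clip(-8,-3,2)=-3, clip(-4,-3,2)=-3, clip(-2,-3,2)=-2, clip(-6,-3,2)=-3, clip(-8,-3,2)=-3 -> [-3, -3, -3, -2, -3, -3]
Stage 3 (ABS): |-3|=3, |-3|=3, |-3|=3, |-2|=2, |-3|=3, |-3|=3 -> [3, 3, 3, 2, 3, 3]

Answer: 3 3 3 2 3 3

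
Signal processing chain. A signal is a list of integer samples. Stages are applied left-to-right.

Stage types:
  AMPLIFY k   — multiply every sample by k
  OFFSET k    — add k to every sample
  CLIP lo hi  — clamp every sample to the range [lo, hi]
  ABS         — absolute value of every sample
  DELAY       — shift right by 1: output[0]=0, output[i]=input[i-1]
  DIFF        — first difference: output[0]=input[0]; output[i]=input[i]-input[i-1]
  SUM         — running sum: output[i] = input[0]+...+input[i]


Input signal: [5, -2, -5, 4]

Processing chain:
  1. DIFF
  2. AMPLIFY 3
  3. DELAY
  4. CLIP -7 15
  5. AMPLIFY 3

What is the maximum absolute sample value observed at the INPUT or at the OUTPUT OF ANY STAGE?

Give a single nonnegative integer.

Answer: 45

Derivation:
Input: [5, -2, -5, 4] (max |s|=5)
Stage 1 (DIFF): s[0]=5, -2-5=-7, -5--2=-3, 4--5=9 -> [5, -7, -3, 9] (max |s|=9)
Stage 2 (AMPLIFY 3): 5*3=15, -7*3=-21, -3*3=-9, 9*3=27 -> [15, -21, -9, 27] (max |s|=27)
Stage 3 (DELAY): [0, 15, -21, -9] = [0, 15, -21, -9] -> [0, 15, -21, -9] (max |s|=21)
Stage 4 (CLIP -7 15): clip(0,-7,15)=0, clip(15,-7,15)=15, clip(-21,-7,15)=-7, clip(-9,-7,15)=-7 -> [0, 15, -7, -7] (max |s|=15)
Stage 5 (AMPLIFY 3): 0*3=0, 15*3=45, -7*3=-21, -7*3=-21 -> [0, 45, -21, -21] (max |s|=45)
Overall max amplitude: 45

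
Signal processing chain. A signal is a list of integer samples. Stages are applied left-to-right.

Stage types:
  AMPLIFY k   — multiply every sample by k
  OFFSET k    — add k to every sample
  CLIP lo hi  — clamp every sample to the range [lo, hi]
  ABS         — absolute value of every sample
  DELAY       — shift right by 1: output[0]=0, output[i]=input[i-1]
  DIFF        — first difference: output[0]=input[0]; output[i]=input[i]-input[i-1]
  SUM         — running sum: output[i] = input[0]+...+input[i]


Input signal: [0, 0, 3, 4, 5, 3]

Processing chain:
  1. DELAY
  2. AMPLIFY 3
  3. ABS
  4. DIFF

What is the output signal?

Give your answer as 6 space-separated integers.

Input: [0, 0, 3, 4, 5, 3]
Stage 1 (DELAY): [0, 0, 0, 3, 4, 5] = [0, 0, 0, 3, 4, 5] -> [0, 0, 0, 3, 4, 5]
Stage 2 (AMPLIFY 3): 0*3=0, 0*3=0, 0*3=0, 3*3=9, 4*3=12, 5*3=15 -> [0, 0, 0, 9, 12, 15]
Stage 3 (ABS): |0|=0, |0|=0, |0|=0, |9|=9, |12|=12, |15|=15 -> [0, 0, 0, 9, 12, 15]
Stage 4 (DIFF): s[0]=0, 0-0=0, 0-0=0, 9-0=9, 12-9=3, 15-12=3 -> [0, 0, 0, 9, 3, 3]

Answer: 0 0 0 9 3 3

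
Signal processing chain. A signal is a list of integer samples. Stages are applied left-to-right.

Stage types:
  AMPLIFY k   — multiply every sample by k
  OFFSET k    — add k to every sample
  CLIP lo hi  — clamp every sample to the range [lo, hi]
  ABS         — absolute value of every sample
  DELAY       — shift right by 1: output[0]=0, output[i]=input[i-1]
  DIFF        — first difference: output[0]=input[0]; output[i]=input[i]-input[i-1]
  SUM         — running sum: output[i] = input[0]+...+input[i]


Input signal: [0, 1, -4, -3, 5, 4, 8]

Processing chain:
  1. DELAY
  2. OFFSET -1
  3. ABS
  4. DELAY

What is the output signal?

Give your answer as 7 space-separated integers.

Answer: 0 1 1 0 5 4 4

Derivation:
Input: [0, 1, -4, -3, 5, 4, 8]
Stage 1 (DELAY): [0, 0, 1, -4, -3, 5, 4] = [0, 0, 1, -4, -3, 5, 4] -> [0, 0, 1, -4, -3, 5, 4]
Stage 2 (OFFSET -1): 0+-1=-1, 0+-1=-1, 1+-1=0, -4+-1=-5, -3+-1=-4, 5+-1=4, 4+-1=3 -> [-1, -1, 0, -5, -4, 4, 3]
Stage 3 (ABS): |-1|=1, |-1|=1, |0|=0, |-5|=5, |-4|=4, |4|=4, |3|=3 -> [1, 1, 0, 5, 4, 4, 3]
Stage 4 (DELAY): [0, 1, 1, 0, 5, 4, 4] = [0, 1, 1, 0, 5, 4, 4] -> [0, 1, 1, 0, 5, 4, 4]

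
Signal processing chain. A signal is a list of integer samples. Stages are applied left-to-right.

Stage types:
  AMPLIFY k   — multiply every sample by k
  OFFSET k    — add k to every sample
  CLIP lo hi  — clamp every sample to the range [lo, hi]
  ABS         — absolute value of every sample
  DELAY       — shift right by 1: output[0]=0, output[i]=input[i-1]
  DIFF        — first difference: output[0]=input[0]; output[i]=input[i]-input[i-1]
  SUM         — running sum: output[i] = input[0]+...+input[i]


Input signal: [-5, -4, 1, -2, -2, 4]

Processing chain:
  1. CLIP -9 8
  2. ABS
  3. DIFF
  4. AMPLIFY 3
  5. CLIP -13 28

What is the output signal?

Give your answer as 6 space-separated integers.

Input: [-5, -4, 1, -2, -2, 4]
Stage 1 (CLIP -9 8): clip(-5,-9,8)=-5, clip(-4,-9,8)=-4, clip(1,-9,8)=1, clip(-2,-9,8)=-2, clip(-2,-9,8)=-2, clip(4,-9,8)=4 -> [-5, -4, 1, -2, -2, 4]
Stage 2 (ABS): |-5|=5, |-4|=4, |1|=1, |-2|=2, |-2|=2, |4|=4 -> [5, 4, 1, 2, 2, 4]
Stage 3 (DIFF): s[0]=5, 4-5=-1, 1-4=-3, 2-1=1, 2-2=0, 4-2=2 -> [5, -1, -3, 1, 0, 2]
Stage 4 (AMPLIFY 3): 5*3=15, -1*3=-3, -3*3=-9, 1*3=3, 0*3=0, 2*3=6 -> [15, -3, -9, 3, 0, 6]
Stage 5 (CLIP -13 28): clip(15,-13,28)=15, clip(-3,-13,28)=-3, clip(-9,-13,28)=-9, clip(3,-13,28)=3, clip(0,-13,28)=0, clip(6,-13,28)=6 -> [15, -3, -9, 3, 0, 6]

Answer: 15 -3 -9 3 0 6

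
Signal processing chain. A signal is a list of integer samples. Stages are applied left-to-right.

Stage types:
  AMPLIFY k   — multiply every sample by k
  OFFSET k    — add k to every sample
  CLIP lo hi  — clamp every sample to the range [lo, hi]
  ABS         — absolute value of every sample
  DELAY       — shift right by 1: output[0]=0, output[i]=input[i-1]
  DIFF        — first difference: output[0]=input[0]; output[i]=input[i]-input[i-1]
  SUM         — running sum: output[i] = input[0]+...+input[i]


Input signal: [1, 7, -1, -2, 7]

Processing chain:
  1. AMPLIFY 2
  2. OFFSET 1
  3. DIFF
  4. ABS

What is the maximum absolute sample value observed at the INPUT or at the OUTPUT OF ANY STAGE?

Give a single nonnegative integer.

Answer: 18

Derivation:
Input: [1, 7, -1, -2, 7] (max |s|=7)
Stage 1 (AMPLIFY 2): 1*2=2, 7*2=14, -1*2=-2, -2*2=-4, 7*2=14 -> [2, 14, -2, -4, 14] (max |s|=14)
Stage 2 (OFFSET 1): 2+1=3, 14+1=15, -2+1=-1, -4+1=-3, 14+1=15 -> [3, 15, -1, -3, 15] (max |s|=15)
Stage 3 (DIFF): s[0]=3, 15-3=12, -1-15=-16, -3--1=-2, 15--3=18 -> [3, 12, -16, -2, 18] (max |s|=18)
Stage 4 (ABS): |3|=3, |12|=12, |-16|=16, |-2|=2, |18|=18 -> [3, 12, 16, 2, 18] (max |s|=18)
Overall max amplitude: 18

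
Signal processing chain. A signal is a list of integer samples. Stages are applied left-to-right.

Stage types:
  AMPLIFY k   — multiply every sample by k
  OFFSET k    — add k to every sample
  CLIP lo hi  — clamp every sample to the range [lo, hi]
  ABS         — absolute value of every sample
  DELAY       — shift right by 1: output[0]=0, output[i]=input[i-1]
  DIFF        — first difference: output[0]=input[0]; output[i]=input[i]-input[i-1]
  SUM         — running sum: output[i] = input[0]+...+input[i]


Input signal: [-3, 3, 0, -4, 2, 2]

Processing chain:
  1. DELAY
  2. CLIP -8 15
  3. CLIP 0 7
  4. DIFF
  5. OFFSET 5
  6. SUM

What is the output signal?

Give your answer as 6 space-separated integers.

Answer: 5 10 18 20 25 32

Derivation:
Input: [-3, 3, 0, -4, 2, 2]
Stage 1 (DELAY): [0, -3, 3, 0, -4, 2] = [0, -3, 3, 0, -4, 2] -> [0, -3, 3, 0, -4, 2]
Stage 2 (CLIP -8 15): clip(0,-8,15)=0, clip(-3,-8,15)=-3, clip(3,-8,15)=3, clip(0,-8,15)=0, clip(-4,-8,15)=-4, clip(2,-8,15)=2 -> [0, -3, 3, 0, -4, 2]
Stage 3 (CLIP 0 7): clip(0,0,7)=0, clip(-3,0,7)=0, clip(3,0,7)=3, clip(0,0,7)=0, clip(-4,0,7)=0, clip(2,0,7)=2 -> [0, 0, 3, 0, 0, 2]
Stage 4 (DIFF): s[0]=0, 0-0=0, 3-0=3, 0-3=-3, 0-0=0, 2-0=2 -> [0, 0, 3, -3, 0, 2]
Stage 5 (OFFSET 5): 0+5=5, 0+5=5, 3+5=8, -3+5=2, 0+5=5, 2+5=7 -> [5, 5, 8, 2, 5, 7]
Stage 6 (SUM): sum[0..0]=5, sum[0..1]=10, sum[0..2]=18, sum[0..3]=20, sum[0..4]=25, sum[0..5]=32 -> [5, 10, 18, 20, 25, 32]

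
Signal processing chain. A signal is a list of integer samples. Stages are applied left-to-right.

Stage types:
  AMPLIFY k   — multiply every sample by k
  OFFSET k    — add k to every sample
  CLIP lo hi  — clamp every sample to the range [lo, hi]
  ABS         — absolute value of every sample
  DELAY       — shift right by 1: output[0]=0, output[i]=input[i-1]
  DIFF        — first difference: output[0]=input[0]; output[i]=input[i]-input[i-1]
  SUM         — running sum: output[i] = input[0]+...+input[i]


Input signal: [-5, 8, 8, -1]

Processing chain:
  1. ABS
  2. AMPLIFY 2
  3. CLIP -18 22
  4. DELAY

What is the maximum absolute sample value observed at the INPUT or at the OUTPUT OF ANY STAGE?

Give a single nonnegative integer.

Answer: 16

Derivation:
Input: [-5, 8, 8, -1] (max |s|=8)
Stage 1 (ABS): |-5|=5, |8|=8, |8|=8, |-1|=1 -> [5, 8, 8, 1] (max |s|=8)
Stage 2 (AMPLIFY 2): 5*2=10, 8*2=16, 8*2=16, 1*2=2 -> [10, 16, 16, 2] (max |s|=16)
Stage 3 (CLIP -18 22): clip(10,-18,22)=10, clip(16,-18,22)=16, clip(16,-18,22)=16, clip(2,-18,22)=2 -> [10, 16, 16, 2] (max |s|=16)
Stage 4 (DELAY): [0, 10, 16, 16] = [0, 10, 16, 16] -> [0, 10, 16, 16] (max |s|=16)
Overall max amplitude: 16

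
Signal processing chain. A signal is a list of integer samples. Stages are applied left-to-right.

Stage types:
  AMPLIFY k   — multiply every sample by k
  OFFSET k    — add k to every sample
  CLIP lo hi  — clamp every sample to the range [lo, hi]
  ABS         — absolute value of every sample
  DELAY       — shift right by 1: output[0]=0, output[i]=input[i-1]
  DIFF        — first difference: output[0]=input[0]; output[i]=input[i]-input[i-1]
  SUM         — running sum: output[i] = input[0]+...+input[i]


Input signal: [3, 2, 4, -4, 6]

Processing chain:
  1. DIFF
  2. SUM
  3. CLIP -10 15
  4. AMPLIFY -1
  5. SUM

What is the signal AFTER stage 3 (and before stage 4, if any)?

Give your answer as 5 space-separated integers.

Answer: 3 2 4 -4 6

Derivation:
Input: [3, 2, 4, -4, 6]
Stage 1 (DIFF): s[0]=3, 2-3=-1, 4-2=2, -4-4=-8, 6--4=10 -> [3, -1, 2, -8, 10]
Stage 2 (SUM): sum[0..0]=3, sum[0..1]=2, sum[0..2]=4, sum[0..3]=-4, sum[0..4]=6 -> [3, 2, 4, -4, 6]
Stage 3 (CLIP -10 15): clip(3,-10,15)=3, clip(2,-10,15)=2, clip(4,-10,15)=4, clip(-4,-10,15)=-4, clip(6,-10,15)=6 -> [3, 2, 4, -4, 6]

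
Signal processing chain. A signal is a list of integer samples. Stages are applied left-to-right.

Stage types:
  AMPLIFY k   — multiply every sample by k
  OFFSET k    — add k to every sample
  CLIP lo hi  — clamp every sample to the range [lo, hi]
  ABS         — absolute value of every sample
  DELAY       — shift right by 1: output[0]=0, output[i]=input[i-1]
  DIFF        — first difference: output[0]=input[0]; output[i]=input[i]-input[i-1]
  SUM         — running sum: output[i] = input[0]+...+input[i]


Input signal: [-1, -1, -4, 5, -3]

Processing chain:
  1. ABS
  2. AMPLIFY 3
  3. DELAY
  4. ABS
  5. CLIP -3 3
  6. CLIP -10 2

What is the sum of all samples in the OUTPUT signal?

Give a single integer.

Input: [-1, -1, -4, 5, -3]
Stage 1 (ABS): |-1|=1, |-1|=1, |-4|=4, |5|=5, |-3|=3 -> [1, 1, 4, 5, 3]
Stage 2 (AMPLIFY 3): 1*3=3, 1*3=3, 4*3=12, 5*3=15, 3*3=9 -> [3, 3, 12, 15, 9]
Stage 3 (DELAY): [0, 3, 3, 12, 15] = [0, 3, 3, 12, 15] -> [0, 3, 3, 12, 15]
Stage 4 (ABS): |0|=0, |3|=3, |3|=3, |12|=12, |15|=15 -> [0, 3, 3, 12, 15]
Stage 5 (CLIP -3 3): clip(0,-3,3)=0, clip(3,-3,3)=3, clip(3,-3,3)=3, clip(12,-3,3)=3, clip(15,-3,3)=3 -> [0, 3, 3, 3, 3]
Stage 6 (CLIP -10 2): clip(0,-10,2)=0, clip(3,-10,2)=2, clip(3,-10,2)=2, clip(3,-10,2)=2, clip(3,-10,2)=2 -> [0, 2, 2, 2, 2]
Output sum: 8

Answer: 8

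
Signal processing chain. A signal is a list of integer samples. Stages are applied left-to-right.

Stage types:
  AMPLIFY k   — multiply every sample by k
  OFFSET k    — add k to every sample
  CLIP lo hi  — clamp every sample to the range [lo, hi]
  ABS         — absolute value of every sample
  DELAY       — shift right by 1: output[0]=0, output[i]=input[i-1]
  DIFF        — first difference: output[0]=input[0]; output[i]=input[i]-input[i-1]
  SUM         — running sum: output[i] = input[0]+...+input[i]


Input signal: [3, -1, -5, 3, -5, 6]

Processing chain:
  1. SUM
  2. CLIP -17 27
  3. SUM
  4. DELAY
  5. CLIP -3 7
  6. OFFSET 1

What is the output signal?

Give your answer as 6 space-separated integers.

Input: [3, -1, -5, 3, -5, 6]
Stage 1 (SUM): sum[0..0]=3, sum[0..1]=2, sum[0..2]=-3, sum[0..3]=0, sum[0..4]=-5, sum[0..5]=1 -> [3, 2, -3, 0, -5, 1]
Stage 2 (CLIP -17 27): clip(3,-17,27)=3, clip(2,-17,27)=2, clip(-3,-17,27)=-3, clip(0,-17,27)=0, clip(-5,-17,27)=-5, clip(1,-17,27)=1 -> [3, 2, -3, 0, -5, 1]
Stage 3 (SUM): sum[0..0]=3, sum[0..1]=5, sum[0..2]=2, sum[0..3]=2, sum[0..4]=-3, sum[0..5]=-2 -> [3, 5, 2, 2, -3, -2]
Stage 4 (DELAY): [0, 3, 5, 2, 2, -3] = [0, 3, 5, 2, 2, -3] -> [0, 3, 5, 2, 2, -3]
Stage 5 (CLIP -3 7): clip(0,-3,7)=0, clip(3,-3,7)=3, clip(5,-3,7)=5, clip(2,-3,7)=2, clip(2,-3,7)=2, clip(-3,-3,7)=-3 -> [0, 3, 5, 2, 2, -3]
Stage 6 (OFFSET 1): 0+1=1, 3+1=4, 5+1=6, 2+1=3, 2+1=3, -3+1=-2 -> [1, 4, 6, 3, 3, -2]

Answer: 1 4 6 3 3 -2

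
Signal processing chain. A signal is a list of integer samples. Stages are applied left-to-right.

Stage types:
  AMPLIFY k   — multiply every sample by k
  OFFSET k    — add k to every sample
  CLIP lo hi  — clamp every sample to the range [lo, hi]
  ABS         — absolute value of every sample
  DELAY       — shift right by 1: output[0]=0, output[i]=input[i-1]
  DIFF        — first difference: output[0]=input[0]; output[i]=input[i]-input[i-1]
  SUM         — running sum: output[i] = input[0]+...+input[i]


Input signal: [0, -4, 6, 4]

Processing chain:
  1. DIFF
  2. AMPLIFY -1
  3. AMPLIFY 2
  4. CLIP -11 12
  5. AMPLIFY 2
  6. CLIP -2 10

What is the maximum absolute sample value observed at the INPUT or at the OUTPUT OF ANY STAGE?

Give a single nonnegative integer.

Answer: 22

Derivation:
Input: [0, -4, 6, 4] (max |s|=6)
Stage 1 (DIFF): s[0]=0, -4-0=-4, 6--4=10, 4-6=-2 -> [0, -4, 10, -2] (max |s|=10)
Stage 2 (AMPLIFY -1): 0*-1=0, -4*-1=4, 10*-1=-10, -2*-1=2 -> [0, 4, -10, 2] (max |s|=10)
Stage 3 (AMPLIFY 2): 0*2=0, 4*2=8, -10*2=-20, 2*2=4 -> [0, 8, -20, 4] (max |s|=20)
Stage 4 (CLIP -11 12): clip(0,-11,12)=0, clip(8,-11,12)=8, clip(-20,-11,12)=-11, clip(4,-11,12)=4 -> [0, 8, -11, 4] (max |s|=11)
Stage 5 (AMPLIFY 2): 0*2=0, 8*2=16, -11*2=-22, 4*2=8 -> [0, 16, -22, 8] (max |s|=22)
Stage 6 (CLIP -2 10): clip(0,-2,10)=0, clip(16,-2,10)=10, clip(-22,-2,10)=-2, clip(8,-2,10)=8 -> [0, 10, -2, 8] (max |s|=10)
Overall max amplitude: 22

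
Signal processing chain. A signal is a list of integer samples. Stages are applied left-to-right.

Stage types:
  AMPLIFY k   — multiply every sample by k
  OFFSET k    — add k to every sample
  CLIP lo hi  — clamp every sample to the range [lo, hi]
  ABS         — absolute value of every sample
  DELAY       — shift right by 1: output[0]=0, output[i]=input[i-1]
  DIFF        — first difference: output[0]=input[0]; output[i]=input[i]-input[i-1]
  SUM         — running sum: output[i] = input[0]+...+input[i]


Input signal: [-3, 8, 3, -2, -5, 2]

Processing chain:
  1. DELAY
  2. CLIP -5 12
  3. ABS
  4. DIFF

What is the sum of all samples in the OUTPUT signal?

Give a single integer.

Answer: 5

Derivation:
Input: [-3, 8, 3, -2, -5, 2]
Stage 1 (DELAY): [0, -3, 8, 3, -2, -5] = [0, -3, 8, 3, -2, -5] -> [0, -3, 8, 3, -2, -5]
Stage 2 (CLIP -5 12): clip(0,-5,12)=0, clip(-3,-5,12)=-3, clip(8,-5,12)=8, clip(3,-5,12)=3, clip(-2,-5,12)=-2, clip(-5,-5,12)=-5 -> [0, -3, 8, 3, -2, -5]
Stage 3 (ABS): |0|=0, |-3|=3, |8|=8, |3|=3, |-2|=2, |-5|=5 -> [0, 3, 8, 3, 2, 5]
Stage 4 (DIFF): s[0]=0, 3-0=3, 8-3=5, 3-8=-5, 2-3=-1, 5-2=3 -> [0, 3, 5, -5, -1, 3]
Output sum: 5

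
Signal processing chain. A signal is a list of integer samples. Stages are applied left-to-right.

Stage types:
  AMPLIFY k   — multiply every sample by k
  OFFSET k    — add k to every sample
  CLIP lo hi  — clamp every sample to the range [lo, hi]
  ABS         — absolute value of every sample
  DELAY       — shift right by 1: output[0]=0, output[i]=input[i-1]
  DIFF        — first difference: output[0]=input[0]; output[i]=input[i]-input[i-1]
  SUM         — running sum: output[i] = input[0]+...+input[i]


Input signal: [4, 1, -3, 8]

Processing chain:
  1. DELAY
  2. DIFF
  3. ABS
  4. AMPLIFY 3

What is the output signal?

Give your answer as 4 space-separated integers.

Input: [4, 1, -3, 8]
Stage 1 (DELAY): [0, 4, 1, -3] = [0, 4, 1, -3] -> [0, 4, 1, -3]
Stage 2 (DIFF): s[0]=0, 4-0=4, 1-4=-3, -3-1=-4 -> [0, 4, -3, -4]
Stage 3 (ABS): |0|=0, |4|=4, |-3|=3, |-4|=4 -> [0, 4, 3, 4]
Stage 4 (AMPLIFY 3): 0*3=0, 4*3=12, 3*3=9, 4*3=12 -> [0, 12, 9, 12]

Answer: 0 12 9 12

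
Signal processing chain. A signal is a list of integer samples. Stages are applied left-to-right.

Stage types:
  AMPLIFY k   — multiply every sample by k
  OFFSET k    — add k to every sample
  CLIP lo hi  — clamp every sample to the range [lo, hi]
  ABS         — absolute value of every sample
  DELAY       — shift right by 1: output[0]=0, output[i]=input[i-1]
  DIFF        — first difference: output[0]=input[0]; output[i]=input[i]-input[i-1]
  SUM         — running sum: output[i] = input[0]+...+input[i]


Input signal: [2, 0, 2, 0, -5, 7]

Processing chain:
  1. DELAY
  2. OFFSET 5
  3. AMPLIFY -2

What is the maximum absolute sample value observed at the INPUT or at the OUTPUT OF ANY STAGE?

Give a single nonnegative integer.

Answer: 14

Derivation:
Input: [2, 0, 2, 0, -5, 7] (max |s|=7)
Stage 1 (DELAY): [0, 2, 0, 2, 0, -5] = [0, 2, 0, 2, 0, -5] -> [0, 2, 0, 2, 0, -5] (max |s|=5)
Stage 2 (OFFSET 5): 0+5=5, 2+5=7, 0+5=5, 2+5=7, 0+5=5, -5+5=0 -> [5, 7, 5, 7, 5, 0] (max |s|=7)
Stage 3 (AMPLIFY -2): 5*-2=-10, 7*-2=-14, 5*-2=-10, 7*-2=-14, 5*-2=-10, 0*-2=0 -> [-10, -14, -10, -14, -10, 0] (max |s|=14)
Overall max amplitude: 14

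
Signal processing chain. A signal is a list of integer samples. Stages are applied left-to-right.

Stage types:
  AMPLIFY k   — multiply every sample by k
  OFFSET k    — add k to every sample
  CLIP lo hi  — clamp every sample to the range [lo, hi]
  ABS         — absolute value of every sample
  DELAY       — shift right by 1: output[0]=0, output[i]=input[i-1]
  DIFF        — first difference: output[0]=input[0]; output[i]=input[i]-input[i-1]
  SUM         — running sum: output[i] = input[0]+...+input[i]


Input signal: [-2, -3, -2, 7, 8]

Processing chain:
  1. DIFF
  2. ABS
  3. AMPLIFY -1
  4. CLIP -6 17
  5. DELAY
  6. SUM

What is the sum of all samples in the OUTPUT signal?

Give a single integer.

Input: [-2, -3, -2, 7, 8]
Stage 1 (DIFF): s[0]=-2, -3--2=-1, -2--3=1, 7--2=9, 8-7=1 -> [-2, -1, 1, 9, 1]
Stage 2 (ABS): |-2|=2, |-1|=1, |1|=1, |9|=9, |1|=1 -> [2, 1, 1, 9, 1]
Stage 3 (AMPLIFY -1): 2*-1=-2, 1*-1=-1, 1*-1=-1, 9*-1=-9, 1*-1=-1 -> [-2, -1, -1, -9, -1]
Stage 4 (CLIP -6 17): clip(-2,-6,17)=-2, clip(-1,-6,17)=-1, clip(-1,-6,17)=-1, clip(-9,-6,17)=-6, clip(-1,-6,17)=-1 -> [-2, -1, -1, -6, -1]
Stage 5 (DELAY): [0, -2, -1, -1, -6] = [0, -2, -1, -1, -6] -> [0, -2, -1, -1, -6]
Stage 6 (SUM): sum[0..0]=0, sum[0..1]=-2, sum[0..2]=-3, sum[0..3]=-4, sum[0..4]=-10 -> [0, -2, -3, -4, -10]
Output sum: -19

Answer: -19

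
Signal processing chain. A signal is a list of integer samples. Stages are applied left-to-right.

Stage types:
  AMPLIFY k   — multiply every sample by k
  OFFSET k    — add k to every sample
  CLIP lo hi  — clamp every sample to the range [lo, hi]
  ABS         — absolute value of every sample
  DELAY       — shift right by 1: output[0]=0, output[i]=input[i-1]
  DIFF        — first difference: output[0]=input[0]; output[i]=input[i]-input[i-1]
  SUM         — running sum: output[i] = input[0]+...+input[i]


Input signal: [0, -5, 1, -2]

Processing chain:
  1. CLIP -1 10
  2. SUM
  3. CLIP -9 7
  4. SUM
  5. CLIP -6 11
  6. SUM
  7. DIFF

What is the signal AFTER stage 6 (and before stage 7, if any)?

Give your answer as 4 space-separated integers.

Answer: 0 -1 -2 -4

Derivation:
Input: [0, -5, 1, -2]
Stage 1 (CLIP -1 10): clip(0,-1,10)=0, clip(-5,-1,10)=-1, clip(1,-1,10)=1, clip(-2,-1,10)=-1 -> [0, -1, 1, -1]
Stage 2 (SUM): sum[0..0]=0, sum[0..1]=-1, sum[0..2]=0, sum[0..3]=-1 -> [0, -1, 0, -1]
Stage 3 (CLIP -9 7): clip(0,-9,7)=0, clip(-1,-9,7)=-1, clip(0,-9,7)=0, clip(-1,-9,7)=-1 -> [0, -1, 0, -1]
Stage 4 (SUM): sum[0..0]=0, sum[0..1]=-1, sum[0..2]=-1, sum[0..3]=-2 -> [0, -1, -1, -2]
Stage 5 (CLIP -6 11): clip(0,-6,11)=0, clip(-1,-6,11)=-1, clip(-1,-6,11)=-1, clip(-2,-6,11)=-2 -> [0, -1, -1, -2]
Stage 6 (SUM): sum[0..0]=0, sum[0..1]=-1, sum[0..2]=-2, sum[0..3]=-4 -> [0, -1, -2, -4]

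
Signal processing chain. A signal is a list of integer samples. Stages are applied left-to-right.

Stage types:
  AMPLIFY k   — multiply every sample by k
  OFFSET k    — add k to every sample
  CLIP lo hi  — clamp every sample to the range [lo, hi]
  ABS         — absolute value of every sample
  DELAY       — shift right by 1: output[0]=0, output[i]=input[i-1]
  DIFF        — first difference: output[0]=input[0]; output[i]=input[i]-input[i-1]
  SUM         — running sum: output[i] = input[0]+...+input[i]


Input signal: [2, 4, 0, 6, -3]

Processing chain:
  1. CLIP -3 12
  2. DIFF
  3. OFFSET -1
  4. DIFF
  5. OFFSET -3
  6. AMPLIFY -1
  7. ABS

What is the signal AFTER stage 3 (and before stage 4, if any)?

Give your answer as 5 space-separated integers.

Input: [2, 4, 0, 6, -3]
Stage 1 (CLIP -3 12): clip(2,-3,12)=2, clip(4,-3,12)=4, clip(0,-3,12)=0, clip(6,-3,12)=6, clip(-3,-3,12)=-3 -> [2, 4, 0, 6, -3]
Stage 2 (DIFF): s[0]=2, 4-2=2, 0-4=-4, 6-0=6, -3-6=-9 -> [2, 2, -4, 6, -9]
Stage 3 (OFFSET -1): 2+-1=1, 2+-1=1, -4+-1=-5, 6+-1=5, -9+-1=-10 -> [1, 1, -5, 5, -10]

Answer: 1 1 -5 5 -10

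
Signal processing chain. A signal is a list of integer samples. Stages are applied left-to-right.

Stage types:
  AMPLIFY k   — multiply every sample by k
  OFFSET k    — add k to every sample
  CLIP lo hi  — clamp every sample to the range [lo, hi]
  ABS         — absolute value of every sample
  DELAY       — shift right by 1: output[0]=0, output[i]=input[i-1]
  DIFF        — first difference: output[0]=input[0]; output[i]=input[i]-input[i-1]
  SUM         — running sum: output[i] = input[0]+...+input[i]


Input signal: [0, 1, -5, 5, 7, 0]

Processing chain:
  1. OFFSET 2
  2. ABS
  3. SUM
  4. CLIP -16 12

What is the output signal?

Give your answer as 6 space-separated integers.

Answer: 2 5 8 12 12 12

Derivation:
Input: [0, 1, -5, 5, 7, 0]
Stage 1 (OFFSET 2): 0+2=2, 1+2=3, -5+2=-3, 5+2=7, 7+2=9, 0+2=2 -> [2, 3, -3, 7, 9, 2]
Stage 2 (ABS): |2|=2, |3|=3, |-3|=3, |7|=7, |9|=9, |2|=2 -> [2, 3, 3, 7, 9, 2]
Stage 3 (SUM): sum[0..0]=2, sum[0..1]=5, sum[0..2]=8, sum[0..3]=15, sum[0..4]=24, sum[0..5]=26 -> [2, 5, 8, 15, 24, 26]
Stage 4 (CLIP -16 12): clip(2,-16,12)=2, clip(5,-16,12)=5, clip(8,-16,12)=8, clip(15,-16,12)=12, clip(24,-16,12)=12, clip(26,-16,12)=12 -> [2, 5, 8, 12, 12, 12]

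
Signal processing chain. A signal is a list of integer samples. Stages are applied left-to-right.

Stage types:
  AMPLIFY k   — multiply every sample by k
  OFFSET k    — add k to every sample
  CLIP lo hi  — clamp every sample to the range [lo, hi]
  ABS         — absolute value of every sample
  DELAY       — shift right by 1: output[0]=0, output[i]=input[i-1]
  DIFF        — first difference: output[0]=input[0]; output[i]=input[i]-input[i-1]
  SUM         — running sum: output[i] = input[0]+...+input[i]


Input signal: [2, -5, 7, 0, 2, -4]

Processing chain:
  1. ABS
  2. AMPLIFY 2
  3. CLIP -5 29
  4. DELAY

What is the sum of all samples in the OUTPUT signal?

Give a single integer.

Answer: 32

Derivation:
Input: [2, -5, 7, 0, 2, -4]
Stage 1 (ABS): |2|=2, |-5|=5, |7|=7, |0|=0, |2|=2, |-4|=4 -> [2, 5, 7, 0, 2, 4]
Stage 2 (AMPLIFY 2): 2*2=4, 5*2=10, 7*2=14, 0*2=0, 2*2=4, 4*2=8 -> [4, 10, 14, 0, 4, 8]
Stage 3 (CLIP -5 29): clip(4,-5,29)=4, clip(10,-5,29)=10, clip(14,-5,29)=14, clip(0,-5,29)=0, clip(4,-5,29)=4, clip(8,-5,29)=8 -> [4, 10, 14, 0, 4, 8]
Stage 4 (DELAY): [0, 4, 10, 14, 0, 4] = [0, 4, 10, 14, 0, 4] -> [0, 4, 10, 14, 0, 4]
Output sum: 32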